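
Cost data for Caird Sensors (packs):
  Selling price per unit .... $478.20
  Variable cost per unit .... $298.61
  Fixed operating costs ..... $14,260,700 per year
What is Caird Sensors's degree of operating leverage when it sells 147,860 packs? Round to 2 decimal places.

Contribution at this volume is 147,860 × $179.59 = $26,554,177.40.
EBIT = $26,554,177.40 − $14,260,700 = $12,293,477.40.
Degree of operating leverage = $26,554,177.40 / $12,293,477.40 = 2.1600.

2.16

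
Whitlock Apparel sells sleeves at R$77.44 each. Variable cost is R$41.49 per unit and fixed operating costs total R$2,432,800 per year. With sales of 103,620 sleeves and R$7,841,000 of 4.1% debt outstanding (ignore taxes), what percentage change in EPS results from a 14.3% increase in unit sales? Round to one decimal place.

+54.9%

Total contribution margin = 103,620 × R$35.95 = R$3,725,139.00.
Operating income = contribution − fixed costs = R$3,725,139.00 − R$2,432,800 = R$1,292,339.00.
After interest of R$321,481.00, pre-tax earnings = R$970,858.00.
Degree of combined leverage = contribution ÷ (EBIT − I) = R$3,725,139.00 ÷ R$970,858.00 = 3.8370.
%ΔEPS = DCL × %ΔSales = 3.8370 × +14.3% = +54.9%.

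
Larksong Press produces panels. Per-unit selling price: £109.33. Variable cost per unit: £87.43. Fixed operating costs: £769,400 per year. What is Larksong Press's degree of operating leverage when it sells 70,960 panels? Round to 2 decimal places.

At 70,960 units, contribution = 70,960 × £21.90 = £1,554,024.00.
Operating income = contribution − fixed costs = £1,554,024.00 − £769,400 = £784,624.00.
Degree of operating leverage = £1,554,024.00 / £784,624.00 = 1.9806.

1.98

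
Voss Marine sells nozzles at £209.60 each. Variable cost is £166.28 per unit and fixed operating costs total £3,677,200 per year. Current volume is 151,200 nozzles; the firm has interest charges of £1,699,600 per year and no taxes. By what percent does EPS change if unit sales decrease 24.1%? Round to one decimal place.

Total contribution margin = 151,200 × £43.32 = £6,549,984.00.
Operating income = contribution − fixed costs = £6,549,984.00 − £3,677,200 = £2,872,784.00.
After interest of £1,699,600.00, pre-tax earnings = £1,173,184.00.
DCL = total CM / (EBIT − I) = £6,549,984.00 / £1,173,184.00 = 5.5831.
EPS therefore changes by 5.5831 × (-24.1%) = -134.6%.

-134.6%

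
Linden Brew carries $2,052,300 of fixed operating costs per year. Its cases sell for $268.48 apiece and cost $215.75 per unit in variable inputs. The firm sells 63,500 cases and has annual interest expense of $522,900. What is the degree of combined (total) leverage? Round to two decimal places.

Total contribution margin = 63,500 × $52.73 = $3,348,355.00.
EBIT = $3,348,355.00 − $2,052,300 = $1,296,055.00. Interest = $522,900.00, so EBIT − I = $773,155.00.
Degree of total leverage = total CM / (EBIT − interest) = $3,348,355.00 / $773,155.00 = 4.3308.

4.33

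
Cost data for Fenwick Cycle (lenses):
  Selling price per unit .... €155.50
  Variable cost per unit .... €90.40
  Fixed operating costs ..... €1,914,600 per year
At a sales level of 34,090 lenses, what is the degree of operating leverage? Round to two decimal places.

At 34,090 units, contribution = 34,090 × €65.10 = €2,219,259.00.
Operating income = contribution − fixed costs = €2,219,259.00 − €1,914,600 = €304,659.00.
So DOL = total CM / EBIT = €2,219,259.00 / €304,659.00 = 7.2844.

7.28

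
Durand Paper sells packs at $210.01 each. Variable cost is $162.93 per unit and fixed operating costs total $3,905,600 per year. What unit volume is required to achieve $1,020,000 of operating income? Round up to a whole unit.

Contribution margin per unit = $210.01 − $162.93 = $47.08.
Need Q such that Q × $47.08 − $3,905,600 = $1,020,000, i.e. Q = $4,925,600 / $47.08 = 104,621.92 → 104,622.

104,622 packs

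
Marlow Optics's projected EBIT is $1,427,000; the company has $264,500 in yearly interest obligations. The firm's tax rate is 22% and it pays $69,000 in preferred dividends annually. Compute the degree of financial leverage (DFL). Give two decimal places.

Annual interest charges come to $264,500.00.
Preferred dividends grossed up pre-tax: $69,000 / (1 − 0.22) = $88,461.54.
DFL = EBIT ÷ [EBIT − I − D_p/(1−t)] = $1,427,000 ÷ [$1,427,000 − $264,500.00 − $88,461.54] = $1,427,000 ÷ $1,074,038.46 = 1.3286.

1.33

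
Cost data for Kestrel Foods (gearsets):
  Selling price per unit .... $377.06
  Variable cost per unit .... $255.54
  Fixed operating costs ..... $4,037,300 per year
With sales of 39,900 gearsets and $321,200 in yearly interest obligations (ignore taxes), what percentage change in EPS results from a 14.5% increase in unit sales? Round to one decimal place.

+143.4%

Total contribution margin = 39,900 × $121.52 = $4,848,648.00.
Operating income = contribution − fixed costs = $4,848,648.00 − $4,037,300 = $811,348.00.
Interest = $321,200.00, so EBIT − I = $490,148.00.
Degree of combined leverage = contribution ÷ (EBIT − I) = $4,848,648.00 ÷ $490,148.00 = 9.8922.
%ΔEPS = DCL × %ΔSales = 9.8922 × +14.5% = +143.4%.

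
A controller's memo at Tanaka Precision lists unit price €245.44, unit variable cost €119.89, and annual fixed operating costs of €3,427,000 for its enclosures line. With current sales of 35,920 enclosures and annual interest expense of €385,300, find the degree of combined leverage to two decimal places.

6.47

Contribution at this volume is 35,920 × €125.55 = €4,509,756.00.
Operating income = contribution − fixed costs = €4,509,756.00 − €3,427,000 = €1,082,756.00. Interest = €385,300.00.
DOL = €4,509,756.00 ÷ €1,082,756.00 = 4.1651; DFL = €1,082,756.00 ÷ €697,456.00 = 1.5524.
DCL = DOL × DFL = 4.1651 × 1.5524 = 6.4659.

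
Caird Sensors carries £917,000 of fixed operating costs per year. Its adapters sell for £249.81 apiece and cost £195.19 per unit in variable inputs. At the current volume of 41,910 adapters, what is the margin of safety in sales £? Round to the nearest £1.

£6,275,546

Contribution margin per unit = £249.81 − £195.19 = £54.62. Break-even units = £917,000 ÷ £54.62 = 16,788.72; break-even revenue = 16,788.72 × £249.81 = £4,193,990.66.
Current sales = 41,910 × £249.81 = £10,469,537.10.
Margin of safety = £10,469,537.10 − £4,193,990.66 = £6,275,546.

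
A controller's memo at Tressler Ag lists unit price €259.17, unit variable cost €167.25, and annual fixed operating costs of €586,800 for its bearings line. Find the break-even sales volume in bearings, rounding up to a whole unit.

Unit CM = price − variable cost = €259.17 − €167.25 = €91.92.
Break-even volume = fixed costs ÷ CM per unit = €586,800 ÷ €91.92 = 6,383.81, so 6,384 bearings.

6,384 bearings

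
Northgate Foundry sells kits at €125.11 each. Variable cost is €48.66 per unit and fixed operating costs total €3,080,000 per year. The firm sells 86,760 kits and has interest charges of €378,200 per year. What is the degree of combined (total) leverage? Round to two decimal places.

Contribution at this volume is 86,760 × €76.45 = €6,632,802.00.
Operating income = contribution − fixed costs = €6,632,802.00 − €3,080,000 = €3,552,802.00. Interest = €378,200.00.
DOL = €6,632,802.00 ÷ €3,552,802.00 = 1.8669; DFL = €3,552,802.00 ÷ €3,174,602.00 = 1.1191.
Combined leverage = 1.8669 × 1.1191 = 2.0892.

2.09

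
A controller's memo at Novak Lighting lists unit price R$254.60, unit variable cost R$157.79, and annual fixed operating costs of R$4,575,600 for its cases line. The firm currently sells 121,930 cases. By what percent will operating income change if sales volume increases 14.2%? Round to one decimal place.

Contribution at this volume is 121,930 × R$96.81 = R$11,804,043.30.
Subtracting fixed costs: EBIT = R$11,804,043.30 − R$4,575,600 = R$7,228,443.30.
DOL = contribution ÷ EBIT = R$11,804,043.30 ÷ R$7,228,443.30 = 1.6330.
%ΔEBIT = DOL × %ΔSales = 1.6330 × +14.2% = +23.2%.

+23.2%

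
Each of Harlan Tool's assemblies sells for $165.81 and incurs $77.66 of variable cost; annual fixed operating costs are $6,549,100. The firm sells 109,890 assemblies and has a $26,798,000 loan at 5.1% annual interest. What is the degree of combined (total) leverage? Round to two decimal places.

Total contribution margin = 109,890 × $88.15 = $9,686,803.50.
Operating income = contribution − fixed costs = $9,686,803.50 − $6,549,100 = $3,137,703.50. Interest = $1,366,698.00, so EBIT − I = $1,771,005.50.
DCL = contribution ÷ (EBIT − I) = $9,686,803.50 ÷ $1,771,005.50 = 5.4697.

5.47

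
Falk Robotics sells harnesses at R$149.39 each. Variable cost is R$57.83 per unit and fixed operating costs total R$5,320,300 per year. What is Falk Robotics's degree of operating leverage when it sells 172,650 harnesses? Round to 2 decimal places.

At 172,650 units, contribution = 172,650 × R$91.56 = R$15,807,834.00.
Subtracting fixed costs: EBIT = R$15,807,834.00 − R$5,320,300 = R$10,487,534.00.
So DOL = total CM / EBIT = R$15,807,834.00 / R$10,487,534.00 = 1.5073.

1.51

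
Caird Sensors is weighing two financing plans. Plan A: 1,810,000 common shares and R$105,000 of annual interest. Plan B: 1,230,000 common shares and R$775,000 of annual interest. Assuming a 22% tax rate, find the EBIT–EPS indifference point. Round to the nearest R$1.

Set EPS_A = EPS_B: (EBIT − R$105,000)(1 − 0.22) ÷ 1,810,000 = (EBIT − R$775,000)(1 − 0.22) ÷ 1,230,000.
The (1 − t) factor cancels: (EBIT − 105,000) × 1,230,000 = (EBIT − 775,000) × 1,810,000.
Solving, EBIT = (775,000·1,810,000 − 105,000·1,230,000) / (1,810,000 − 1,230,000) = 1,273,600,000,000 / 580,000 = 2,195,862.07.

R$2,195,862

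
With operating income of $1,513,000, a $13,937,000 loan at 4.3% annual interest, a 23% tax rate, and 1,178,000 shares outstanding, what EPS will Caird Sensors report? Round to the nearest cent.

Pre-tax income = $1,513,000 − $599,291.00 = $913,709.00.
Net income = $913,709.00 × (1 − 0.23) = $703,555.93.
Per share: $703,555.93 / 1,178,000 shares = $0.60.

$0.60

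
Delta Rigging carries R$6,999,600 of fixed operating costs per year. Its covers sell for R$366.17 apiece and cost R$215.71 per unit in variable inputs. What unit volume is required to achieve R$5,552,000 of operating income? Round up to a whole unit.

Unit CM = price − variable cost = R$366.17 − R$215.71 = R$150.46.
Required volume = (fixed costs + target profit) ÷ CM = (R$6,999,600 + R$5,552,000) ÷ R$150.46 = 83,421.51, so 83,422 covers.

83,422 covers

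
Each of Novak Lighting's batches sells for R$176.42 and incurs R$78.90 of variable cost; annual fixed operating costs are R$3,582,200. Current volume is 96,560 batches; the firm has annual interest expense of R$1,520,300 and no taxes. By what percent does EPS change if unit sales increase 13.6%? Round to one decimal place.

+29.7%

Total contribution margin = 96,560 × R$97.52 = R$9,416,531.20.
Operating income = contribution − fixed costs = R$9,416,531.20 − R$3,582,200 = R$5,834,331.20.
After interest of R$1,520,300.00, pre-tax earnings = R$4,314,031.20.
DCL = total CM / (EBIT − I) = R$9,416,531.20 / R$4,314,031.20 = 2.1828.
EPS therefore changes by 2.1828 × (+13.6%) = +29.7%.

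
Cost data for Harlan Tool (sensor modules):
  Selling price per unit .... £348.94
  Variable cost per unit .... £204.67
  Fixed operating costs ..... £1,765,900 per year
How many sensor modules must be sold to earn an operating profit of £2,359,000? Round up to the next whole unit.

Unit CM = price − variable cost = £348.94 − £204.67 = £144.27.
Need Q such that Q × £144.27 − £1,765,900 = £2,359,000, i.e. Q = £4,124,900 / £144.27 = 28,591.53 → 28,592.

28,592 sensor modules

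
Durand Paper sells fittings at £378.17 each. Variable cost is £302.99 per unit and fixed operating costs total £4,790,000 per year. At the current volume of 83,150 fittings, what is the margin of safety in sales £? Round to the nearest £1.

£7,350,205

Contribution margin per unit = £378.17 − £302.99 = £75.18. Break-even units = £4,790,000 ÷ £75.18 = 63,713.75; break-even revenue = 63,713.75 × £378.17 = £24,094,630.22.
Actual sales revenue = 83,150 × £378.17 = £31,444,835.50.
Margin of safety = £31,444,835.50 − £24,094,630.22 = £7,350,205.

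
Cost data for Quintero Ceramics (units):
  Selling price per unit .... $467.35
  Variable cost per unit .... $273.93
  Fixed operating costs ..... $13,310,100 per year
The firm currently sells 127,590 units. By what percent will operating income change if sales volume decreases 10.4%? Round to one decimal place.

-22.6%

At 127,590 units, contribution = 127,590 × $193.42 = $24,678,457.80.
EBIT = $24,678,457.80 − $13,310,100 = $11,368,357.80.
Degree of operating leverage = $24,678,457.80 / $11,368,357.80 = 2.1708.
%ΔEBIT = DOL × %ΔSales = 2.1708 × -10.4% = -22.6%.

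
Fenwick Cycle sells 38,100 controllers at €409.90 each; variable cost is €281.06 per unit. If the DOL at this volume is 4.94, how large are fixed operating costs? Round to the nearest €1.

Total contribution margin = 38,100 × €128.84 = €4,908,804.00.
Since DOL = CM ÷ EBIT, EBIT = €4,908,804.00 ÷ 4.94 = €993,685.02.
Fixed costs = CM − EBIT = €4,908,804.00 − €993,685.02 = €3,915,119.

€3,915,119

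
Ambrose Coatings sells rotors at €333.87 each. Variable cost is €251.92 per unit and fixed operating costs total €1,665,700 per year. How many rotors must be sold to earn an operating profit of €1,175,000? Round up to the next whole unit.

Each unit contributes €333.87 − €251.92 = €81.95.
Required volume = (fixed costs + target profit) ÷ CM = (€1,665,700 + €1,175,000) ÷ €81.95 = 34,663.82, so 34,664 rotors.

34,664 rotors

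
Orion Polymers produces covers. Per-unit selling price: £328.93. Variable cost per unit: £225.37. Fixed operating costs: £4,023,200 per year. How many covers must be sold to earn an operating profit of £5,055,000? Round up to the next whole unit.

Each unit contributes £328.93 − £225.37 = £103.56.
Need Q such that Q × £103.56 − £4,023,200 = £5,055,000, i.e. Q = £9,078,200 / £103.56 = 87,661.26 → 87,662.

87,662 covers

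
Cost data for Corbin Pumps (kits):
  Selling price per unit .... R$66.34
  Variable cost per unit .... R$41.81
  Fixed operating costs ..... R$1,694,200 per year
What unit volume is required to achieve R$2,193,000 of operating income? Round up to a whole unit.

158,468 kits

Contribution margin per unit = R$66.34 − R$41.81 = R$24.53.
Required volume = (fixed costs + target profit) ÷ CM = (R$1,694,200 + R$2,193,000) ÷ R$24.53 = 158,467.18, so 158,468 kits.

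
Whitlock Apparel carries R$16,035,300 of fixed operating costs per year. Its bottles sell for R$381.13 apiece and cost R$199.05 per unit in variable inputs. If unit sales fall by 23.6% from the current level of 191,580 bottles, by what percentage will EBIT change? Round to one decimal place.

-43.7%

At 191,580 units, contribution = 191,580 × R$182.08 = R$34,882,886.40.
Operating income = contribution − fixed costs = R$34,882,886.40 − R$16,035,300 = R$18,847,586.40.
DOL = contribution ÷ EBIT = R$34,882,886.40 ÷ R$18,847,586.40 = 1.8508.
Operating income changes by 1.8508 × -23.6% = -43.7%.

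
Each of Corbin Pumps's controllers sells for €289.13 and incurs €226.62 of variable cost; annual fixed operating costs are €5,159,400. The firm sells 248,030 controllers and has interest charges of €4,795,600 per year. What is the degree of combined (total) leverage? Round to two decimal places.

Contribution at this volume is 248,030 × €62.51 = €15,504,355.30.
Operating income = contribution − fixed costs = €15,504,355.30 − €5,159,400 = €10,344,955.30. Interest = €4,795,600.00.
DOL = €15,504,355.30 ÷ €10,344,955.30 = 1.4987; DFL = €10,344,955.30 ÷ €5,549,355.30 = 1.8642.
Combined leverage = 1.4987 × 1.8642 = 2.7939.

2.79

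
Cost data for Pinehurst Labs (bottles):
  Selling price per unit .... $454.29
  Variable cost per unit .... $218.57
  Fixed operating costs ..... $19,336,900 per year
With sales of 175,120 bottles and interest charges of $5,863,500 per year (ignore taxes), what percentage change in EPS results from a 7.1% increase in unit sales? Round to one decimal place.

+18.2%

Contribution at this volume is 175,120 × $235.72 = $41,279,286.40.
EBIT = $41,279,286.40 − $19,336,900 = $21,942,386.40.
Interest = $5,863,500.00, so EBIT − I = $16,078,886.40.
DCL = total CM / (EBIT − I) = $41,279,286.40 / $16,078,886.40 = 2.5673.
%ΔEPS = DCL × %ΔSales = 2.5673 × +7.1% = +18.2%.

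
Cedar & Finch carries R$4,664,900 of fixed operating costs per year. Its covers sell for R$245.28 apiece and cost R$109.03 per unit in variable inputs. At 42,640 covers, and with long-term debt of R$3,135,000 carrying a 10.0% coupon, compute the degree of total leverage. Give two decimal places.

At 42,640 units, contribution = 42,640 × R$136.25 = R$5,809,700.00.
Subtracting fixed costs: EBIT = R$5,809,700.00 − R$4,664,900 = R$1,144,800.00. Interest = R$313,500.00, so EBIT − I = R$831,300.00.
Degree of total leverage = total CM / (EBIT − interest) = R$5,809,700.00 / R$831,300.00 = 6.9887.

6.99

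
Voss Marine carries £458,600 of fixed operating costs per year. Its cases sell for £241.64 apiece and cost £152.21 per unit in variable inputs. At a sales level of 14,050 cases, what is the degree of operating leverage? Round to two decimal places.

1.57

At 14,050 units, contribution = 14,050 × £89.43 = £1,256,491.50.
Operating income = contribution − fixed costs = £1,256,491.50 − £458,600 = £797,891.50.
Degree of operating leverage = £1,256,491.50 / £797,891.50 = 1.5748.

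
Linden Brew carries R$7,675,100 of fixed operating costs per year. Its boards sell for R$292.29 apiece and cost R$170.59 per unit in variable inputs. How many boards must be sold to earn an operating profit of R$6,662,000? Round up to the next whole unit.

117,807 boards

Unit CM = price − variable cost = R$292.29 − R$170.59 = R$121.70.
Required volume = (fixed costs + target profit) ÷ CM = (R$7,675,100 + R$6,662,000) ÷ R$121.70 = 117,806.90, so 117,807 boards.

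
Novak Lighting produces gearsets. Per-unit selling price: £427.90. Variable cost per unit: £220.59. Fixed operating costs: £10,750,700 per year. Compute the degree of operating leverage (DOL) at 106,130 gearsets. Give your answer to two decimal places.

Contribution at this volume is 106,130 × £207.31 = £22,001,810.30.
EBIT = £22,001,810.30 − £10,750,700 = £11,251,110.30.
So DOL = total CM / EBIT = £22,001,810.30 / £11,251,110.30 = 1.9555.

1.96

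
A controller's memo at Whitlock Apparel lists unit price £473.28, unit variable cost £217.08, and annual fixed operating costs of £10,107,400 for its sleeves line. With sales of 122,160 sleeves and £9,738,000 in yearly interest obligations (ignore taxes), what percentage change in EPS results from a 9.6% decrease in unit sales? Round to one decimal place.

At 122,160 units, contribution = 122,160 × £256.20 = £31,297,392.00.
Operating income = contribution − fixed costs = £31,297,392.00 − £10,107,400 = £21,189,992.00.
After interest of £9,738,000.00, pre-tax earnings = £11,451,992.00.
Degree of combined leverage = contribution ÷ (EBIT − I) = £31,297,392.00 ÷ £11,451,992.00 = 2.7329.
EPS therefore changes by 2.7329 × (-9.6%) = -26.2%.

-26.2%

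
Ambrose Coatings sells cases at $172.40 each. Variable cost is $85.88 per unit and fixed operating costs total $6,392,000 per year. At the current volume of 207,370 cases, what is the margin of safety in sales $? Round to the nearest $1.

$23,013,870

Each unit contributes $172.40 − $85.88 = $86.52. Break-even units = $6,392,000 ÷ $86.52 = 73,878.87; break-even revenue = 73,878.87 × $172.40 = $12,736,717.52.
Actual sales revenue = 207,370 × $172.40 = $35,750,588.00.
Margin of safety = $35,750,588.00 − $12,736,717.52 = $23,013,870.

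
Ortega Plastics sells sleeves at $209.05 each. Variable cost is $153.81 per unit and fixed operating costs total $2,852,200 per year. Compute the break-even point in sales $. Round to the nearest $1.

CM per unit = $209.05 − $153.81 = $55.24; CM ratio = $55.24 / $209.05 = 0.2642.
Break-even sales = FC ÷ CM ratio = $2,852,200 × $209.05 / $55.24 = $10,793,852.

$10,793,852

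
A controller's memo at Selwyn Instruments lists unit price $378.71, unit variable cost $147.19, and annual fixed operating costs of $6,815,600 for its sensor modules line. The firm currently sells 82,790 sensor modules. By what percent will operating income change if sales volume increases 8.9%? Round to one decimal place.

At 82,790 units, contribution = 82,790 × $231.52 = $19,167,540.80.
Subtracting fixed costs: EBIT = $19,167,540.80 − $6,815,600 = $12,351,940.80.
So DOL = total CM / EBIT = $19,167,540.80 / $12,351,940.80 = 1.5518.
%ΔEBIT = DOL × %ΔSales = 1.5518 × +8.9% = +13.8%.

+13.8%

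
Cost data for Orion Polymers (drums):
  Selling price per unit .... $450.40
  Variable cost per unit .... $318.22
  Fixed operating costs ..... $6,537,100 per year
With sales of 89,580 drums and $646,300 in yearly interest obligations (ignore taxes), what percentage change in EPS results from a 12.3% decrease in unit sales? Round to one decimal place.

At 89,580 units, contribution = 89,580 × $132.18 = $11,840,684.40.
Subtracting fixed costs: EBIT = $11,840,684.40 − $6,537,100 = $5,303,584.40.
After interest of $646,300.00, pre-tax earnings = $4,657,284.40.
DCL = total CM / (EBIT − I) = $11,840,684.40 / $4,657,284.40 = 2.5424.
EPS therefore changes by 2.5424 × (-12.3%) = -31.3%.

-31.3%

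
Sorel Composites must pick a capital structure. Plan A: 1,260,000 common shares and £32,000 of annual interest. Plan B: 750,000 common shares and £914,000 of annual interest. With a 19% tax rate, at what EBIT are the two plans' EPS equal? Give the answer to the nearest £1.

Set EPS_A = EPS_B: (EBIT − £32,000)(1 − 0.19) ÷ 1,260,000 = (EBIT − £914,000)(1 − 0.19) ÷ 750,000.
The (1 − t) factor cancels: (EBIT − 32,000) × 750,000 = (EBIT − 914,000) × 1,260,000.
EBIT × (1,260,000 − 750,000) = 914,000 × 1,260,000 − 32,000 × 750,000 = 1,127,640,000,000, so EBIT = 1,127,640,000,000 ÷ 510,000 = 2,211,058.82.

£2,211,059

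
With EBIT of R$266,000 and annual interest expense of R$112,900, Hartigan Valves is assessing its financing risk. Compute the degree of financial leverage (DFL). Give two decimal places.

Annual interest charges come to R$112,900.00.
Degree of financial leverage = EBIT / (EBIT − interest) = R$266,000 / R$153,100.00 = 1.7374.

1.74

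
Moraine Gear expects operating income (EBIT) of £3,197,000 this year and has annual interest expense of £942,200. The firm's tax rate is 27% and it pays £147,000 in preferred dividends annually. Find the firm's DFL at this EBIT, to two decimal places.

Annual interest charges come to £942,200.00.
Pre-tax preferred-dividend burden = £147,000 ÷ (1 − 0.27) = £201,369.86.
DFL = EBIT ÷ [EBIT − I − D_p/(1−t)] = £3,197,000 ÷ [£3,197,000 − £942,200.00 − £201,369.86] = £3,197,000 ÷ £2,053,430.14 = 1.5569.

1.56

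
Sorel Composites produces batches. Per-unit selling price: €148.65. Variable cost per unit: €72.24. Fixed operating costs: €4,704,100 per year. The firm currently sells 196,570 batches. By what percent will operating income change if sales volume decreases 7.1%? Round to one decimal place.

Total contribution margin = 196,570 × €76.41 = €15,019,913.70.
EBIT = €15,019,913.70 − €4,704,100 = €10,315,813.70.
So DOL = total CM / EBIT = €15,019,913.70 / €10,315,813.70 = 1.4560.
Operating income changes by 1.4560 × -7.1% = -10.3%.

-10.3%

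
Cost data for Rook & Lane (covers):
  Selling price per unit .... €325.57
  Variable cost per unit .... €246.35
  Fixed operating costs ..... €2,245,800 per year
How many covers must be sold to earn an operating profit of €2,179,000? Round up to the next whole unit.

Contribution margin per unit = €325.57 − €246.35 = €79.22.
Need Q such that Q × €79.22 − €2,245,800 = €2,179,000, i.e. Q = €4,424,800 / €79.22 = 55,854.58 → 55,855.

55,855 covers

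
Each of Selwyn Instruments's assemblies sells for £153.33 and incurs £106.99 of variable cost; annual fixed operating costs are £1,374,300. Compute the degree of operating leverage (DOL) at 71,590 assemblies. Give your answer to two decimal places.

At 71,590 units, contribution = 71,590 × £46.34 = £3,317,480.60.
Operating income = contribution − fixed costs = £3,317,480.60 − £1,374,300 = £1,943,180.60.
DOL = contribution ÷ EBIT = £3,317,480.60 ÷ £1,943,180.60 = 1.7072.

1.71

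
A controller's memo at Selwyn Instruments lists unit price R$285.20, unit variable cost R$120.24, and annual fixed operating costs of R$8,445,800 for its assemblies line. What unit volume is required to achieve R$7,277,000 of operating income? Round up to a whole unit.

95,313 assemblies

Each unit contributes R$285.20 − R$120.24 = R$164.96.
Units = (FC + target) / CM = (R$8,445,800 + R$7,277,000) / R$164.96 = 95,312.80, so 95,313 assemblies.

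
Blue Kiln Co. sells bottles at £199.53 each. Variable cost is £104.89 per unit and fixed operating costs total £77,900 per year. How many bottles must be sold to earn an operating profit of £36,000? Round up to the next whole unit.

1,204 bottles

Contribution margin per unit = £199.53 − £104.89 = £94.64.
Required volume = (fixed costs + target profit) ÷ CM = (£77,900 + £36,000) ÷ £94.64 = 1,203.51, so 1,204 bottles.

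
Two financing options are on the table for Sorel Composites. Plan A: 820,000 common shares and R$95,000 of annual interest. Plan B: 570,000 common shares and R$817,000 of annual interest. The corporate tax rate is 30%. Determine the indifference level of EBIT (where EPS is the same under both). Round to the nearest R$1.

R$2,463,160

At indifference, (EBIT − 95,000)(1 − t)/820,000 = (EBIT − 817,000)(1 − t)/570,000.
Cancelling (1 − t) and cross-multiplying: 570,000·(EBIT − 95,000) = 820,000·(EBIT − 817,000).
Solving, EBIT = (817,000·820,000 − 95,000·570,000) / (820,000 − 570,000) = 615,790,000,000 / 250,000 = 2,463,160.00.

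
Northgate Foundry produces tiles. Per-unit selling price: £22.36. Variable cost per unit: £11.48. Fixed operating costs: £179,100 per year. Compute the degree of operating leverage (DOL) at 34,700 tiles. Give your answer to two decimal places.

Total contribution margin = 34,700 × £10.88 = £377,536.00.
EBIT = £377,536.00 − £179,100 = £198,436.00.
So DOL = total CM / EBIT = £377,536.00 / £198,436.00 = 1.9026.

1.90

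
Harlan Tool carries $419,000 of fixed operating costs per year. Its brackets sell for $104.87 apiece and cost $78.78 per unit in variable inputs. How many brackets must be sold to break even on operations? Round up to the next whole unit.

16,060 brackets

Each unit contributes $104.87 − $78.78 = $26.09.
Units to break even: $419,000 ÷ $26.09 = 16,059.79, rounded up to 16,060.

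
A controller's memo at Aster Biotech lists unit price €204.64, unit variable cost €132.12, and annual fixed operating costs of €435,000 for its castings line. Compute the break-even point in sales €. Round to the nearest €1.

€1,227,501

Contribution margin per unit = €204.64 − €132.12 = €72.52, a CM ratio of €72.52 ÷ €204.64 = 0.3544.
Break-even sales = FC ÷ CM ratio = €435,000 × €204.64 / €72.52 = €1,227,501.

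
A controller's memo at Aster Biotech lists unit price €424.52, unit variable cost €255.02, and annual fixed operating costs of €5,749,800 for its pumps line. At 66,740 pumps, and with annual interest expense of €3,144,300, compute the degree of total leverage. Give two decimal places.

4.68

Total contribution margin = 66,740 × €169.50 = €11,312,430.00.
EBIT = €11,312,430.00 − €5,749,800 = €5,562,630.00. Interest = €3,144,300.00, so EBIT − I = €2,418,330.00.
Degree of total leverage = total CM / (EBIT − interest) = €11,312,430.00 / €2,418,330.00 = 4.6778.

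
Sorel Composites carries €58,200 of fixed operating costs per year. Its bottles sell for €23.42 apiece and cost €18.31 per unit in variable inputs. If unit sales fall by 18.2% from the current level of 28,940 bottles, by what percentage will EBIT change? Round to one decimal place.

Contribution at this volume is 28,940 × €5.11 = €147,883.40.
Subtracting fixed costs: EBIT = €147,883.40 − €58,200 = €89,683.40.
Degree of operating leverage = €147,883.40 / €89,683.40 = 1.6489.
So EBIT moves 1.6489 × (-18.2%) = -30.0%.

-30.0%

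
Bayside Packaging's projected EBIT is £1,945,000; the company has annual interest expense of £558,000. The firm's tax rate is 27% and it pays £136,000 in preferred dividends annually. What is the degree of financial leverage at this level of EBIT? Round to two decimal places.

Annual interest charges come to £558,000.00.
Preferred dividends grossed up pre-tax: £136,000 / (1 − 0.27) = £186,301.37.
DFL = EBIT ÷ [EBIT − I − D_p/(1−t)] = £1,945,000 ÷ [£1,945,000 − £558,000.00 − £186,301.37] = £1,945,000 ÷ £1,200,698.63 = 1.6199.

1.62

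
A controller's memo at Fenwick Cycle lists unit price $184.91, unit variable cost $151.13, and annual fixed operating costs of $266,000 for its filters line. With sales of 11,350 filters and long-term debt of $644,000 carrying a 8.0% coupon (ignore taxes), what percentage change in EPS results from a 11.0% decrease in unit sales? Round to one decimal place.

-64.0%

Total contribution margin = 11,350 × $33.78 = $383,403.00.
Subtracting fixed costs: EBIT = $383,403.00 − $266,000 = $117,403.00.
After interest of $51,520.00, pre-tax earnings = $65,883.00.
Degree of combined leverage = contribution ÷ (EBIT − I) = $383,403.00 ÷ $65,883.00 = 5.8195.
EPS therefore changes by 5.8195 × (-11.0%) = -64.0%.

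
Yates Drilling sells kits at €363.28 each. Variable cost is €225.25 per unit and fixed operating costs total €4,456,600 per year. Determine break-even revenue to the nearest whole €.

Contribution margin per unit = €363.28 − €225.25 = €138.03, a CM ratio of €138.03 ÷ €363.28 = 0.3800.
Break-even revenue = fixed costs × price ÷ CM = €4,456,600 × €363.28 ÷ €138.03 = €11,729,288.

€11,729,288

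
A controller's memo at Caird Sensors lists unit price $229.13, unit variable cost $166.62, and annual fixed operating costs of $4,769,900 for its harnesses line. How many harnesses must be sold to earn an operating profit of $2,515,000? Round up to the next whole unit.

Each unit contributes $229.13 − $166.62 = $62.51.
Units = (FC + target) / CM = ($4,769,900 + $2,515,000) / $62.51 = 116,539.75, so 116,540 harnesses.

116,540 harnesses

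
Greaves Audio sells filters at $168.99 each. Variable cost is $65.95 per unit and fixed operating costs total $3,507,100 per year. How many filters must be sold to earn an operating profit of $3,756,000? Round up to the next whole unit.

70,489 filters

Each unit contributes $168.99 − $65.95 = $103.04.
Need Q such that Q × $103.04 − $3,507,100 = $3,756,000, i.e. Q = $7,263,100 / $103.04 = 70,488.16 → 70,489.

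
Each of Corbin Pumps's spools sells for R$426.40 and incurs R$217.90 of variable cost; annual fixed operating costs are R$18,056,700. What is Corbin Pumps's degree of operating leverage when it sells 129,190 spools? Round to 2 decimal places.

3.03

At 129,190 units, contribution = 129,190 × R$208.50 = R$26,936,115.00.
Operating income = contribution − fixed costs = R$26,936,115.00 − R$18,056,700 = R$8,879,415.00.
Degree of operating leverage = R$26,936,115.00 / R$8,879,415.00 = 3.0335.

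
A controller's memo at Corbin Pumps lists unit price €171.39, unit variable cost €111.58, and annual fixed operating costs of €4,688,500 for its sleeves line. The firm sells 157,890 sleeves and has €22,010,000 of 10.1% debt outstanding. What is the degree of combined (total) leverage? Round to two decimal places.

3.73

Total contribution margin = 157,890 × €59.81 = €9,443,400.90.
Operating income = contribution − fixed costs = €9,443,400.90 − €4,688,500 = €4,754,900.90. Interest = €2,223,010.00, so EBIT − I = €2,531,890.90.
Degree of total leverage = total CM / (EBIT − interest) = €9,443,400.90 / €2,531,890.90 = 3.7298.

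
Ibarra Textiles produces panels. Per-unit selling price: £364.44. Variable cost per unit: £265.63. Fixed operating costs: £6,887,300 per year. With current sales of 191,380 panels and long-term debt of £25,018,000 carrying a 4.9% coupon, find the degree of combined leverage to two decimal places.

1.75

Contribution at this volume is 191,380 × £98.81 = £18,910,257.80.
EBIT = £18,910,257.80 − £6,887,300 = £12,022,957.80. Interest = £1,225,882.00, so EBIT − I = £10,797,075.80.
Degree of total leverage = total CM / (EBIT − interest) = £18,910,257.80 / £10,797,075.80 = 1.7514.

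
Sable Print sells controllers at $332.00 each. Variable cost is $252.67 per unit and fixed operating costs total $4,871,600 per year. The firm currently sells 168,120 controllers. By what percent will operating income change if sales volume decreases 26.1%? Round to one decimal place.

-41.1%

Total contribution margin = 168,120 × $79.33 = $13,336,959.60.
EBIT = $13,336,959.60 − $4,871,600 = $8,465,359.60.
Degree of operating leverage = $13,336,959.60 / $8,465,359.60 = 1.5755.
Operating income changes by 1.5755 × -26.1% = -41.1%.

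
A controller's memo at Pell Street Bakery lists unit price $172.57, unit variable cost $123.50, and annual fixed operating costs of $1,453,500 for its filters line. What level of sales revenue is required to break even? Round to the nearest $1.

$5,111,687

Contribution margin per unit = $172.57 − $123.50 = $49.07, a CM ratio of $49.07 ÷ $172.57 = 0.2843.
Break-even sales = FC ÷ CM ratio = $1,453,500 × $172.57 / $49.07 = $5,111,687.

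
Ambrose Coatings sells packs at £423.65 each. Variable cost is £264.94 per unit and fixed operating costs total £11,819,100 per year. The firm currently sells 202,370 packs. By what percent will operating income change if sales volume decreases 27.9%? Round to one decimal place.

-44.1%

At 202,370 units, contribution = 202,370 × £158.71 = £32,118,142.70.
Operating income = contribution − fixed costs = £32,118,142.70 − £11,819,100 = £20,299,042.70.
Degree of operating leverage = £32,118,142.70 / £20,299,042.70 = 1.5822.
Operating income changes by 1.5822 × -27.9% = -44.1%.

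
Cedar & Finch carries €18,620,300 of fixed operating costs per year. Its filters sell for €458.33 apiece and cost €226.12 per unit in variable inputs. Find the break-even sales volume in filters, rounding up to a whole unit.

Each unit contributes €458.33 − €226.12 = €232.21.
Break-even volume = fixed costs ÷ CM per unit = €18,620,300 ÷ €232.21 = 80,187.33, so 80,188 filters.

80,188 filters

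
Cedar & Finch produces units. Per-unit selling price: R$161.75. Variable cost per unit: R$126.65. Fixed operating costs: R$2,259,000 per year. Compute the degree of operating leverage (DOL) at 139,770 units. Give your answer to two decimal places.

1.85

Total contribution margin = 139,770 × R$35.10 = R$4,905,927.00.
Subtracting fixed costs: EBIT = R$4,905,927.00 − R$2,259,000 = R$2,646,927.00.
So DOL = total CM / EBIT = R$4,905,927.00 / R$2,646,927.00 = 1.8534.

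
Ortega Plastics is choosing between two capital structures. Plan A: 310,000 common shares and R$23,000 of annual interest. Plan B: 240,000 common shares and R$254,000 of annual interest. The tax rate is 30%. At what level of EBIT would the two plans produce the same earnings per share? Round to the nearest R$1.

Set EPS_A = EPS_B: (EBIT − R$23,000)(1 − 0.30) ÷ 310,000 = (EBIT − R$254,000)(1 − 0.30) ÷ 240,000.
The (1 − t) factor cancels: (EBIT − 23,000) × 240,000 = (EBIT − 254,000) × 310,000.
Solving, EBIT = (254,000·310,000 − 23,000·240,000) / (310,000 − 240,000) = 73,220,000,000 / 70,000 = 1,046,000.00.

R$1,046,000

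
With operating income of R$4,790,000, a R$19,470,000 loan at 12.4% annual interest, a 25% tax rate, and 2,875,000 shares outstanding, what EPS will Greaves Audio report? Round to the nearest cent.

R$0.62

Pre-tax income = R$4,790,000 − R$2,414,280.00 = R$2,375,720.00.
After tax at 25%: net income = R$2,375,720.00 × 0.75 = R$1,781,790.00.
Per share: R$1,781,790.00 / 2,875,000 shares = R$0.62.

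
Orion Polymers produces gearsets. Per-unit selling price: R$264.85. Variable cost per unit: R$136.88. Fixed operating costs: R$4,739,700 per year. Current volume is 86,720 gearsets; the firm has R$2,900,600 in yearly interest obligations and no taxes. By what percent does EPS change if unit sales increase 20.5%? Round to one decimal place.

Total contribution margin = 86,720 × R$127.97 = R$11,097,558.40.
Operating income = contribution − fixed costs = R$11,097,558.40 − R$4,739,700 = R$6,357,858.40.
Interest = R$2,900,600.00, so EBIT − I = R$3,457,258.40.
DCL = total CM / (EBIT − I) = R$11,097,558.40 / R$3,457,258.40 = 3.2099.
%ΔEPS = DCL × %ΔSales = 3.2099 × +20.5% = +65.8%.

+65.8%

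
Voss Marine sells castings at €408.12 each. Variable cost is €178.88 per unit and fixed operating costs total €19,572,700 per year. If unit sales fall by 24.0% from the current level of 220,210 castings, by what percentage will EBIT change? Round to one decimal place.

Total contribution margin = 220,210 × €229.24 = €50,480,940.40.
Operating income = contribution − fixed costs = €50,480,940.40 − €19,572,700 = €30,908,240.40.
So DOL = total CM / EBIT = €50,480,940.40 / €30,908,240.40 = 1.6333.
So EBIT moves 1.6333 × (-24.0%) = -39.2%.

-39.2%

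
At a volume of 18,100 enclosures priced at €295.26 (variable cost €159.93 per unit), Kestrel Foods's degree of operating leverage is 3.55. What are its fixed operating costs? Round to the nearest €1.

Total contribution margin = 18,100 × €135.33 = €2,449,473.00.
DOL = contribution / EBIT, so EBIT = €2,449,473.00 / 3.55 = €689,992.39.
And FC = contribution − EBIT = €2,449,473.00 − €689,992.39 = €1,759,481.

€1,759,481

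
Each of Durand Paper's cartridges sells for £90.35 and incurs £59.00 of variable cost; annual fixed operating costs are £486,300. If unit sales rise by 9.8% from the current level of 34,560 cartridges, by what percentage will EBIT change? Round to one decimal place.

Contribution at this volume is 34,560 × £31.35 = £1,083,456.00.
Operating income = contribution − fixed costs = £1,083,456.00 − £486,300 = £597,156.00.
DOL = contribution ÷ EBIT = £1,083,456.00 ÷ £597,156.00 = 1.8144.
%ΔEBIT = DOL × %ΔSales = 1.8144 × +9.8% = +17.8%.

+17.8%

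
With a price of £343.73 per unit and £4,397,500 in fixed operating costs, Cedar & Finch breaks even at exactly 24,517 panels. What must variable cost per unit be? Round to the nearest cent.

£164.36

At break-even, FC = Q × (P − VC), so P − VC = £4,397,500 ÷ 24,517 = £179.3653.
Variable cost per unit = £343.73 − £179.3653 = £164.36.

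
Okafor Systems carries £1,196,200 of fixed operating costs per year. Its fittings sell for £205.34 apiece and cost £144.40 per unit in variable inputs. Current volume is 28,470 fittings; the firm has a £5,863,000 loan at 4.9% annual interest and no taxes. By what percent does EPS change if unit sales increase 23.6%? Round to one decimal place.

At 28,470 units, contribution = 28,470 × £60.94 = £1,734,961.80.
Subtracting fixed costs: EBIT = £1,734,961.80 − £1,196,200 = £538,761.80.
Interest = £287,287.00, so EBIT − I = £251,474.80.
DCL = total CM / (EBIT − I) = £1,734,961.80 / £251,474.80 = 6.8991.
%ΔEPS = DCL × %ΔSales = 6.8991 × +23.6% = +162.8%.

+162.8%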